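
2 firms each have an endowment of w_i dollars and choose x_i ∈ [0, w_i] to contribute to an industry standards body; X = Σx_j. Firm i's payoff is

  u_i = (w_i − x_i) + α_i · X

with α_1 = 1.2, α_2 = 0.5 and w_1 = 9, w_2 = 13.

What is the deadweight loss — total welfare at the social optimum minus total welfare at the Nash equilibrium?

∂u_i/∂x_i = α_i − 1, so firm i contributes w_i if α_i > 1, else 0.
α_i > 1 for i ∈ {1}; NE contributions (9, 0), X = 9.
W^NE = Σw_i − X^NE + (Σα_i)·X^NE = 22 + 0.7·9 = 28.3.
Planner: ∂(Σu_j)/∂x_i = Σα_j − 1 = 0.7 > 0, so everyone contributes w_i; X^SO = 22, W^SO = 22 + 0.7·22 = 37.4.
Deadweight loss = 9.1.

9.1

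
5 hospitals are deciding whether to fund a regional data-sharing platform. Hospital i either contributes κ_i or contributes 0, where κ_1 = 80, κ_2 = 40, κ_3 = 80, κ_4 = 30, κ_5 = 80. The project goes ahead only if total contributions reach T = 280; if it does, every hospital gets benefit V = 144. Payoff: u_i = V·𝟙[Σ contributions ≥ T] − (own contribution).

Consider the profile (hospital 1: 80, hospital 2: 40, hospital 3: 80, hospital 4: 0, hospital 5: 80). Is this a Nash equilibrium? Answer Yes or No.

Total = 280 ≥ 280: provided.
Hospital 1 (pledges 80, payoff 64): dropping to 0 → total 200, payoff 0. No gain.
Hospital 2 (pledges 40, payoff 104): dropping to 0 → total 240, payoff 0. No gain.
Hospital 3 (pledges 80, payoff 64): dropping to 0 → total 200, payoff 0. No gain.
Hospital 4 (pledges 0, payoff 144): pledging 30 → total 310, payoff 114. No gain.
Hospital 5 (pledges 80, payoff 64): dropping to 0 → total 200, payoff 0. No gain.

Yes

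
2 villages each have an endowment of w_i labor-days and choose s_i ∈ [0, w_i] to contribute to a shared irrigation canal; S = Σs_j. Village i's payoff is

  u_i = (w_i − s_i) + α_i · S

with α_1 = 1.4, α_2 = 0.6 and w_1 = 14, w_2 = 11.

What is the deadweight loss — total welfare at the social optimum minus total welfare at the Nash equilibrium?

11

∂u_i/∂s_i = α_i − 1, so village i contributes w_i if α_i > 1, else 0.
α_i > 1 for i ∈ {1}; NE contributions (14, 0), S = 14.
W^NE = Σw_i − S^NE + (Σα_i)·S^NE = 25 + 1·14 = 39.
Planner: ∂(Σu_j)/∂s_i = Σα_j − 1 = 1 > 0, so everyone contributes w_i; S^SO = 25, W^SO = 25 + 1·25 = 50.
Deadweight loss = 11.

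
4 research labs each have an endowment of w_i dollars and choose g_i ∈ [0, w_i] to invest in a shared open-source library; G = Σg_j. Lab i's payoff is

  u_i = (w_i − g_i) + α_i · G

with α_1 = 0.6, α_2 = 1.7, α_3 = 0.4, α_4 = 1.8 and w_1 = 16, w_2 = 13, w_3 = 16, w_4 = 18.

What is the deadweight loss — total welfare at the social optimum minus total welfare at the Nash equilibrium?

112

∂u_i/∂g_i = α_i − 1, so lab i contributes w_i if α_i > 1, else 0.
α_i > 1 for i ∈ {2, 4}; NE contributions (0, 13, 0, 18), G = 31.
W^NE = Σw_i − G^NE + (Σα_i)·G^NE = 63 + 3.5·31 = 171.5.
Planner: ∂(Σu_j)/∂g_i = Σα_j − 1 = 3.5 > 0, so everyone contributes w_i; G^SO = 63, W^SO = 63 + 3.5·63 = 283.5.
Deadweight loss = 112.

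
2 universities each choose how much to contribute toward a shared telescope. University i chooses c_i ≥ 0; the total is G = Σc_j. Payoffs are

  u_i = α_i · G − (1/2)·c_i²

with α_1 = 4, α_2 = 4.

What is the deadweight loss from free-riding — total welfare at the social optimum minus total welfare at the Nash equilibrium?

University i's FOC: ∂u_i/∂c_i = α_i − c_i = 0, so c_i* = α_i.
NE contributions = (4, 4); G = 8.
W^NE = (Σα)·G − ½Σα_i² = 8² − ½·32 = 48.
Planner sets c_i = Σα_j = 8 for every i, so G^SO = 2·8 = 16.
W^SO = (Σα)·G^SO − ½·2·(Σα)² = (2/2)·8² = 64.
Deadweight loss = W^SO − W^NE = 16.

16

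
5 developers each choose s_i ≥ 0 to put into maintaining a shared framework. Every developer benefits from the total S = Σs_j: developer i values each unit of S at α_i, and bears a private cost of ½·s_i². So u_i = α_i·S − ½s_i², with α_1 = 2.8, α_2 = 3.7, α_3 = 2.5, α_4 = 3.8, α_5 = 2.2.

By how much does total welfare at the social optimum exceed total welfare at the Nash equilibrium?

Developer i's FOC: ∂u_i/∂s_i = α_i − s_i = 0, so s_i* = α_i.
NE contributions = (2.8, 3.7, 2.5, 3.8, 2.2); S = 15.
W^NE = (Σα)·S − ½Σα_i² = 15² − ½·47.06 = 201.47.
Planner sets s_i = Σα_j = 15 for every i, so S^SO = 5·15 = 75.
W^SO = (Σα)·S^SO − ½·5·(Σα)² = (5/2)·15² = 562.5.
Deadweight loss = W^SO − W^NE = 361.03.

361.03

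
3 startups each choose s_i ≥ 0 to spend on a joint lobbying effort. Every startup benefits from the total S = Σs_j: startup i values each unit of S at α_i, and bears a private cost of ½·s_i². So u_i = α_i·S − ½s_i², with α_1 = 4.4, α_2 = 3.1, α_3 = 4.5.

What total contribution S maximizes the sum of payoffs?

36

Planner FOC: ∂(Σu_j)/∂s_i = (Σα_j) − s_i = 0, so s_i^SO = Σα_j = 12 for every i; S^SO = 36.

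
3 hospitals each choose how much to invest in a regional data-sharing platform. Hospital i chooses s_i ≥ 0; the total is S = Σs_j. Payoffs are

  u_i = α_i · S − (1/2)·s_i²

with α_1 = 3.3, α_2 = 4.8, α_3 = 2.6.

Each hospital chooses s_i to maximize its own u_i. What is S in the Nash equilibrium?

10.7

Hospital i's FOC: ∂u_i/∂s_i = α_i − s_i = 0, so s_i* = α_i.
NE contributions = (3.3, 4.8, 2.6); S = 10.7.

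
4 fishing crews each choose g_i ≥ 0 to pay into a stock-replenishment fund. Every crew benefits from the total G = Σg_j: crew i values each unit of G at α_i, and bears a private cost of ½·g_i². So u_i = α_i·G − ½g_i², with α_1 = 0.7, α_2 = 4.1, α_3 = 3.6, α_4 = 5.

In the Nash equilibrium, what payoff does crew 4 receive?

Crew i's FOC: ∂u_i/∂g_i = α_i − g_i = 0, so g_i* = α_i.
NE contributions = (0.7, 4.1, 3.6, 5); G = 13.4.
u_4 = α_4·G − ½·(g_4)² = 5·13.4 − ½·5² = 54.5.

54.5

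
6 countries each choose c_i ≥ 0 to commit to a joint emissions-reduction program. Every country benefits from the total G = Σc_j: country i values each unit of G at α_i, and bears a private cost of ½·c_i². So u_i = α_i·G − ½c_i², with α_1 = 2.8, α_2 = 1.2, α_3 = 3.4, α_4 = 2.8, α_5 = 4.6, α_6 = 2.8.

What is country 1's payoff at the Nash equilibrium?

Country i's FOC: ∂u_i/∂c_i = α_i − c_i = 0, so c_i* = α_i.
NE contributions = (2.8, 1.2, 3.4, 2.8, 4.6, 2.8); G = 17.6.
u_1 = α_1·G − ½·(c_1)² = 2.8·17.6 − ½·2.8² = 45.36.

45.36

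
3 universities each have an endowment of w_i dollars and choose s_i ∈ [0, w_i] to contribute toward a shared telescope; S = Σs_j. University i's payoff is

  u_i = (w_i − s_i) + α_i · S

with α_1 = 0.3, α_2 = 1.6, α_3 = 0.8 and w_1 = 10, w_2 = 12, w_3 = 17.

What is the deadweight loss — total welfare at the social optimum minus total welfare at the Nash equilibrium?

∂u_i/∂s_i = α_i − 1, so university i contributes w_i if α_i > 1, else 0.
α_i > 1 for i ∈ {2}; NE contributions (0, 12, 0), S = 12.
W^NE = Σw_i − S^NE + (Σα_i)·S^NE = 39 + 1.7·12 = 59.4.
Planner: ∂(Σu_j)/∂s_i = Σα_j − 1 = 1.7 > 0, so everyone contributes w_i; S^SO = 39, W^SO = 39 + 1.7·39 = 105.3.
Deadweight loss = 45.9.

45.9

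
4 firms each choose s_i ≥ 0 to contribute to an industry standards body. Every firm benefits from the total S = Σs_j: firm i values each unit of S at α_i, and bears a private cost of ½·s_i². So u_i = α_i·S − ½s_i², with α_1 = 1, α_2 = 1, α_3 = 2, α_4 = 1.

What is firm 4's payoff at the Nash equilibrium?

Firm i's FOC: ∂u_i/∂s_i = α_i − s_i = 0, so s_i* = α_i.
NE contributions = (1, 1, 2, 1); S = 5.
u_4 = α_4·S − ½·(s_4)² = 1·5 − ½·1² = 4.5.

4.5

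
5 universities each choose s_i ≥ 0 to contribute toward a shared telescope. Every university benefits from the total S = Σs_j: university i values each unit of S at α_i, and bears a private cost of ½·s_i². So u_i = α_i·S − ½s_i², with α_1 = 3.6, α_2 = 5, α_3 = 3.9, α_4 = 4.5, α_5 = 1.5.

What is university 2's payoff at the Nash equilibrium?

80

University i's FOC: ∂u_i/∂s_i = α_i − s_i = 0, so s_i* = α_i.
NE contributions = (3.6, 5, 3.9, 4.5, 1.5); S = 18.5.
u_2 = α_2·S − ½·(s_2)² = 5·18.5 − ½·5² = 80.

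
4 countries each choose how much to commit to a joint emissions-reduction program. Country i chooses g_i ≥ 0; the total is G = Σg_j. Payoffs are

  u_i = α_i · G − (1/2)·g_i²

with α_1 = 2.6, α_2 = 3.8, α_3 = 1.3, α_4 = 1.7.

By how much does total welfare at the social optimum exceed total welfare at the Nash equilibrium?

101.25

Country i's FOC: ∂u_i/∂g_i = α_i − g_i = 0, so g_i* = α_i.
NE contributions = (2.6, 3.8, 1.3, 1.7); G = 9.4.
W^NE = (Σα)·G − ½Σα_i² = 9.4² − ½·25.78 = 75.47.
Planner sets g_i = Σα_j = 9.4 for every i, so G^SO = 4·9.4 = 37.6.
W^SO = (Σα)·G^SO − ½·4·(Σα)² = (4/2)·9.4² = 176.72.
Deadweight loss = W^SO − W^NE = 101.25.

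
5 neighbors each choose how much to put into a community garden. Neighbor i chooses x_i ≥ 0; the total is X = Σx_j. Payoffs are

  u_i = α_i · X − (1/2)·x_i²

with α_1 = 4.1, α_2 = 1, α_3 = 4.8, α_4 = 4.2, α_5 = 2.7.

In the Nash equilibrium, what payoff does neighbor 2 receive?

16.3

Neighbor i's FOC: ∂u_i/∂x_i = α_i − x_i = 0, so x_i* = α_i.
NE contributions = (4.1, 1, 4.8, 4.2, 2.7); X = 16.8.
u_2 = α_2·X − ½·(x_2)² = 1·16.8 − ½·1² = 16.3.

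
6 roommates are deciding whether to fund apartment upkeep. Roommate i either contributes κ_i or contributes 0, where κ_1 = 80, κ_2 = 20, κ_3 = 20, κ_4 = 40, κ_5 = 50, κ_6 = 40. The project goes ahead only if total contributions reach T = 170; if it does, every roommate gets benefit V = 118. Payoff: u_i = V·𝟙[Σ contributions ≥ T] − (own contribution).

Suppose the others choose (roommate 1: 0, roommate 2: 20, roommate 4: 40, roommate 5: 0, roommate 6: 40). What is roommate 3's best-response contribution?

Others' total = 100. Even contributing 20 gives 120 < 170: no benefit either way.
Best response: 0.

0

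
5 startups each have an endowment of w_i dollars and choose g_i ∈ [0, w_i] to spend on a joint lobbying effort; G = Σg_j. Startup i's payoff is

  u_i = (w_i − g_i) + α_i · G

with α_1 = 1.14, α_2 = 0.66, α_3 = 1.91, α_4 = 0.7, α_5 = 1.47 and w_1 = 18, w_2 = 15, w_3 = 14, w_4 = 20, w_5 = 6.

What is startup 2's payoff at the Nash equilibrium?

40.08

∂u_i/∂g_i = α_i − 1, so startup i contributes w_i if α_i > 1, else 0.
α_i > 1 for i ∈ {1, 3, 5}; NE contributions (18, 0, 14, 0, 6), G = 38.
u_2 = (15 − 0) + 0.66·38 = 40.08.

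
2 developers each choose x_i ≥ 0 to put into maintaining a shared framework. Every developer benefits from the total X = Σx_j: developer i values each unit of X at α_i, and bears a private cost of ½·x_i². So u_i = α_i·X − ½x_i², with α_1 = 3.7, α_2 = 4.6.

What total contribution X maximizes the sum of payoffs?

Planner FOC: ∂(Σu_j)/∂x_i = (Σα_j) − x_i = 0, so x_i^SO = Σα_j = 8.3 for every i; X^SO = 16.6.

16.6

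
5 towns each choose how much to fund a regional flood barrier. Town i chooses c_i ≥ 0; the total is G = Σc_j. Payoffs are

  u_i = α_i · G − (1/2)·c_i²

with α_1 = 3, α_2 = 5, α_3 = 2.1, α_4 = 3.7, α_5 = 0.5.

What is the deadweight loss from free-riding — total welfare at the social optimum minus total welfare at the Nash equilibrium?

Town i's FOC: ∂u_i/∂c_i = α_i − c_i = 0, so c_i* = α_i.
NE contributions = (3, 5, 2.1, 3.7, 0.5); G = 14.3.
W^NE = (Σα)·G − ½Σα_i² = 14.3² − ½·52.35 = 178.315.
Planner sets c_i = Σα_j = 14.3 for every i, so G^SO = 5·14.3 = 71.5.
W^SO = (Σα)·G^SO − ½·5·(Σα)² = (5/2)·14.3² = 511.225.
Deadweight loss = W^SO − W^NE = 332.91.

332.91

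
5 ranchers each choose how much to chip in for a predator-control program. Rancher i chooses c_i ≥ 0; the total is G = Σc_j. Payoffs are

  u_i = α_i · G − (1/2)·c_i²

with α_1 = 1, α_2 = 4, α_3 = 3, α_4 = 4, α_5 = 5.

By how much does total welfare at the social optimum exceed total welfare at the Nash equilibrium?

Rancher i's FOC: ∂u_i/∂c_i = α_i − c_i = 0, so c_i* = α_i.
NE contributions = (1, 4, 3, 4, 5); G = 17.
W^NE = (Σα)·G − ½Σα_i² = 17² − ½·67 = 255.5.
Planner sets c_i = Σα_j = 17 for every i, so G^SO = 5·17 = 85.
W^SO = (Σα)·G^SO − ½·5·(Σα)² = (5/2)·17² = 722.5.
Deadweight loss = W^SO − W^NE = 467.

467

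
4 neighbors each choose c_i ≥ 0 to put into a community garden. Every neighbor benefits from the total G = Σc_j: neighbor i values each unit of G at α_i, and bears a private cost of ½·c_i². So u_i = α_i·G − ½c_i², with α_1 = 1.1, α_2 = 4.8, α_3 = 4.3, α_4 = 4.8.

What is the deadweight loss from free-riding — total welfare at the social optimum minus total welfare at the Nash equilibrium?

Neighbor i's FOC: ∂u_i/∂c_i = α_i − c_i = 0, so c_i* = α_i.
NE contributions = (1.1, 4.8, 4.3, 4.8); G = 15.
W^NE = (Σα)·G − ½Σα_i² = 15² − ½·65.78 = 192.11.
Planner sets c_i = Σα_j = 15 for every i, so G^SO = 4·15 = 60.
W^SO = (Σα)·G^SO − ½·4·(Σα)² = (4/2)·15² = 450.
Deadweight loss = W^SO − W^NE = 257.89.

257.89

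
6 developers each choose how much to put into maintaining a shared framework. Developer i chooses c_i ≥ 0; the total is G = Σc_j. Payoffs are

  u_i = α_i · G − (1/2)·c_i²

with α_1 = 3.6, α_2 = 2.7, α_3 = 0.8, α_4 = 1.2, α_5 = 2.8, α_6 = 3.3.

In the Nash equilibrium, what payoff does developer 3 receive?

11.2

Developer i's FOC: ∂u_i/∂c_i = α_i − c_i = 0, so c_i* = α_i.
NE contributions = (3.6, 2.7, 0.8, 1.2, 2.8, 3.3); G = 14.4.
u_3 = α_3·G − ½·(c_3)² = 0.8·14.4 − ½·0.8² = 11.2.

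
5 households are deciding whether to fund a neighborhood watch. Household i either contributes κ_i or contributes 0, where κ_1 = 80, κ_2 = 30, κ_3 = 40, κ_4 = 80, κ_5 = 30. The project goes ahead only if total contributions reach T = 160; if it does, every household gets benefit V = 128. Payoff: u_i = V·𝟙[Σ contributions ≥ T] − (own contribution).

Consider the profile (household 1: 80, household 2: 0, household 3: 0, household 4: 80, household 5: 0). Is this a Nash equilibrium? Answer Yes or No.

Total = 160 ≥ 160: provided.
Household 1 (pledges 80, payoff 48): dropping to 0 → total 80, payoff 0. No gain.
Household 2 (pledges 0, payoff 128): pledging 30 → total 190, payoff 98. No gain.
Household 3 (pledges 0, payoff 128): pledging 40 → total 200, payoff 88. No gain.
Household 4 (pledges 80, payoff 48): dropping to 0 → total 80, payoff 0. No gain.
Household 5 (pledges 0, payoff 128): pledging 30 → total 190, payoff 98. No gain.

Yes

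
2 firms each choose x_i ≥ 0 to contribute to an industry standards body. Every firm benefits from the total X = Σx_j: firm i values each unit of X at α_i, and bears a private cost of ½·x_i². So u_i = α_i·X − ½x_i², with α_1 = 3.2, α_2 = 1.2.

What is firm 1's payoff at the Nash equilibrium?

8.96

Firm i's FOC: ∂u_i/∂x_i = α_i − x_i = 0, so x_i* = α_i.
NE contributions = (3.2, 1.2); X = 4.4.
u_1 = α_1·X − ½·(x_1)² = 3.2·4.4 − ½·3.2² = 8.96.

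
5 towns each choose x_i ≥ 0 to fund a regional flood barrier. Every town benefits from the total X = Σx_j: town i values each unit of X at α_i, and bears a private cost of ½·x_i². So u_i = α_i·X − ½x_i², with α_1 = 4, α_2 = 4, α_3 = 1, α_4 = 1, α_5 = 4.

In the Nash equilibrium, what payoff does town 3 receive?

Town i's FOC: ∂u_i/∂x_i = α_i − x_i = 0, so x_i* = α_i.
NE contributions = (4, 4, 1, 1, 4); X = 14.
u_3 = α_3·X − ½·(x_3)² = 1·14 − ½·1² = 13.5.

13.5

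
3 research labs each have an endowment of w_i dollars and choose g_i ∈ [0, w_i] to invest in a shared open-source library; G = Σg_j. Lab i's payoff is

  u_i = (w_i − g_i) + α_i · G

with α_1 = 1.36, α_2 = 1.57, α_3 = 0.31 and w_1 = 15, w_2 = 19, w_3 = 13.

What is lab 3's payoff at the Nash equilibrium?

∂u_i/∂g_i = α_i − 1, so lab i contributes w_i if α_i > 1, else 0.
α_i > 1 for i ∈ {1, 2}; NE contributions (15, 19, 0), G = 34.
u_3 = (13 − 0) + 0.31·34 = 23.54.

23.54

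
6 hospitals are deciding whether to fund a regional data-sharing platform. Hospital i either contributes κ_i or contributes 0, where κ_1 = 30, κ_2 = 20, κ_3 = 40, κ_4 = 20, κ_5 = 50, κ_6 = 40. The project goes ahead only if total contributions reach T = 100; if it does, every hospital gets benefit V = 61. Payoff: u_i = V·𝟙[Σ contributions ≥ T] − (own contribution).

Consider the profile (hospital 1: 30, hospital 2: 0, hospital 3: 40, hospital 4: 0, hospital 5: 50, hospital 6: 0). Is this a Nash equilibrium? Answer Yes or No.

Total = 120 ≥ 100: provided.
Hospital 1 (pledges 30, payoff 31): dropping to 0 → total 90, payoff 0. No gain.
Hospital 2 (pledges 0, payoff 61): pledging 20 → total 140, payoff 41. No gain.
Hospital 3 (pledges 40, payoff 21): dropping to 0 → total 80, payoff 0. No gain.
Hospital 4 (pledges 0, payoff 61): pledging 20 → total 140, payoff 41. No gain.
Hospital 5 (pledges 50, payoff 11): dropping to 0 → total 70, payoff 0. No gain.
Hospital 6 (pledges 0, payoff 61): pledging 40 → total 160, payoff 21. No gain.

Yes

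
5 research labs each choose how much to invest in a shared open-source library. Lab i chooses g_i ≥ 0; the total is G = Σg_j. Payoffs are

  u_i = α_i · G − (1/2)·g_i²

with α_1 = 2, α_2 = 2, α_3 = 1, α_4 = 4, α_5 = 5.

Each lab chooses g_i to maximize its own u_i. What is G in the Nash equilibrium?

Lab i's FOC: ∂u_i/∂g_i = α_i − g_i = 0, so g_i* = α_i.
NE contributions = (2, 2, 1, 4, 5); G = 14.

14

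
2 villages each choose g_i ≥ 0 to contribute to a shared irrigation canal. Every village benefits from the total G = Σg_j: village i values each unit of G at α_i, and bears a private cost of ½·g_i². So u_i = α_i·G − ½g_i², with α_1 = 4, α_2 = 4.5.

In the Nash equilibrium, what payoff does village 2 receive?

Village i's FOC: ∂u_i/∂g_i = α_i − g_i = 0, so g_i* = α_i.
NE contributions = (4, 4.5); G = 8.5.
u_2 = α_2·G − ½·(g_2)² = 4.5·8.5 − ½·4.5² = 28.125.

28.125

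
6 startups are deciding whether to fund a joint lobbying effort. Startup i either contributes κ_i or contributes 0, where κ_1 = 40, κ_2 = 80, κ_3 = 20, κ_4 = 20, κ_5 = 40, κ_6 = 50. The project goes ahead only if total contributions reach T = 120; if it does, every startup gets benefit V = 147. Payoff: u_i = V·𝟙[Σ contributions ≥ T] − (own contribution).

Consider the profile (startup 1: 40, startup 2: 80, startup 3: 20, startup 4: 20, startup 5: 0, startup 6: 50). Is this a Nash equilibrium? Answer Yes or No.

No

Total = 210 ≥ 120: provided.
Startup 1 (pledges 40, payoff 107): dropping to 0 → total 170, payoff 147. Profitable deviation.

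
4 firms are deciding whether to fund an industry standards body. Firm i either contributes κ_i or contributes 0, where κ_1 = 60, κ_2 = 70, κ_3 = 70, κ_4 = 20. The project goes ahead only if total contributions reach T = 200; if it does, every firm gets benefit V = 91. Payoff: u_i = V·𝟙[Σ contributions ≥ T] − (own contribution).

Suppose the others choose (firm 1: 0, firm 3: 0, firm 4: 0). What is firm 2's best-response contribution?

0

Others' total = 0. Even contributing 70 gives 70 < 200: no benefit either way.
Best response: 0.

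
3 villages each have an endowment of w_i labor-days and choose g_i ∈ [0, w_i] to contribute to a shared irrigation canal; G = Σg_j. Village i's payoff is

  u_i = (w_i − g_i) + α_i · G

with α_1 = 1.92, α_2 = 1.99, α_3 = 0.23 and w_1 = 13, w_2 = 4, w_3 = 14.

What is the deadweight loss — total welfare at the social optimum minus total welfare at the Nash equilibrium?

∂u_i/∂g_i = α_i − 1, so village i contributes w_i if α_i > 1, else 0.
α_i > 1 for i ∈ {1, 2}; NE contributions (13, 4, 0), G = 17.
W^NE = Σw_i − G^NE + (Σα_i)·G^NE = 31 + 3.14·17 = 84.38.
Planner: ∂(Σu_j)/∂g_i = Σα_j − 1 = 3.14 > 0, so everyone contributes w_i; G^SO = 31, W^SO = 31 + 3.14·31 = 128.34.
Deadweight loss = 43.96.

43.96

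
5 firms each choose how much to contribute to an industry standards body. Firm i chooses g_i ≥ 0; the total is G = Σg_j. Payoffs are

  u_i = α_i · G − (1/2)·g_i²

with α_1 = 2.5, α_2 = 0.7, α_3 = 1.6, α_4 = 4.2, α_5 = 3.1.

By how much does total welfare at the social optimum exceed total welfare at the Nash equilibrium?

237.89

Firm i's FOC: ∂u_i/∂g_i = α_i − g_i = 0, so g_i* = α_i.
NE contributions = (2.5, 0.7, 1.6, 4.2, 3.1); G = 12.1.
W^NE = (Σα)·G − ½Σα_i² = 12.1² − ½·36.55 = 128.135.
Planner sets g_i = Σα_j = 12.1 for every i, so G^SO = 5·12.1 = 60.5.
W^SO = (Σα)·G^SO − ½·5·(Σα)² = (5/2)·12.1² = 366.025.
Deadweight loss = W^SO − W^NE = 237.89.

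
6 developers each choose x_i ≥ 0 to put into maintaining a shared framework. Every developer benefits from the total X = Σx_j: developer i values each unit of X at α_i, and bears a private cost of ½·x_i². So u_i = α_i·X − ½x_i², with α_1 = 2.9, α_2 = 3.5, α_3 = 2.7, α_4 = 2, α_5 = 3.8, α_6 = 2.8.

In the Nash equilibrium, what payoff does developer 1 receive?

Developer i's FOC: ∂u_i/∂x_i = α_i − x_i = 0, so x_i* = α_i.
NE contributions = (2.9, 3.5, 2.7, 2, 3.8, 2.8); X = 17.7.
u_1 = α_1·X − ½·(x_1)² = 2.9·17.7 − ½·2.9² = 47.125.

47.125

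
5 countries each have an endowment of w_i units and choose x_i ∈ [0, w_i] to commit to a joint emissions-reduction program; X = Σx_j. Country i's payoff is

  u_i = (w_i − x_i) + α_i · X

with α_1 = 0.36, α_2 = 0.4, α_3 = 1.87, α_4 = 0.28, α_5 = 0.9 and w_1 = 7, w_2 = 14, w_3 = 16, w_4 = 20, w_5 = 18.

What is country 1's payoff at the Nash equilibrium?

12.76

∂u_i/∂x_i = α_i − 1, so country i contributes w_i if α_i > 1, else 0.
α_i > 1 for i ∈ {3}; NE contributions (0, 0, 16, 0, 0), X = 16.
u_1 = (7 − 0) + 0.36·16 = 12.76.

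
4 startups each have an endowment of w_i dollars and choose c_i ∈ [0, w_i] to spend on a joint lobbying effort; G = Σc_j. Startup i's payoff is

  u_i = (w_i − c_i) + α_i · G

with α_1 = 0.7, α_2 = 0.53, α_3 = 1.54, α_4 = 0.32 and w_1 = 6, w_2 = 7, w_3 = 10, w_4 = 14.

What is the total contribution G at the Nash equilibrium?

∂u_i/∂c_i = α_i − 1, so startup i contributes w_i if α_i > 1, else 0.
α_i > 1 for i ∈ {3}; NE contributions (0, 0, 10, 0), G = 10.

10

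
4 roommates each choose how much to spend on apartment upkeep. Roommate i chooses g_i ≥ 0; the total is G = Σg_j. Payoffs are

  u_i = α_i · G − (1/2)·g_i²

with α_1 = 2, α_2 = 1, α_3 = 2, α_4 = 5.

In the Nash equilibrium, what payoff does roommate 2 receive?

Roommate i's FOC: ∂u_i/∂g_i = α_i − g_i = 0, so g_i* = α_i.
NE contributions = (2, 1, 2, 5); G = 10.
u_2 = α_2·G − ½·(g_2)² = 1·10 − ½·1² = 9.5.

9.5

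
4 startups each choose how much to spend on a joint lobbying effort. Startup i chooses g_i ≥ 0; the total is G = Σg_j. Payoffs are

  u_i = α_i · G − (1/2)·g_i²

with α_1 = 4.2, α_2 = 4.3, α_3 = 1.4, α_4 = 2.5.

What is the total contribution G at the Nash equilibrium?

Startup i's FOC: ∂u_i/∂g_i = α_i − g_i = 0, so g_i* = α_i.
NE contributions = (4.2, 4.3, 1.4, 2.5); G = 12.4.

12.4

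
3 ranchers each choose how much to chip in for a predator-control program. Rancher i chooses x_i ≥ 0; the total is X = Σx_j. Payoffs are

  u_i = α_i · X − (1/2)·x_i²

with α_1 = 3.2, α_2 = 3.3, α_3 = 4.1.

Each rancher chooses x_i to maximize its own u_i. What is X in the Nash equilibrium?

Rancher i's FOC: ∂u_i/∂x_i = α_i − x_i = 0, so x_i* = α_i.
NE contributions = (3.2, 3.3, 4.1); X = 10.6.

10.6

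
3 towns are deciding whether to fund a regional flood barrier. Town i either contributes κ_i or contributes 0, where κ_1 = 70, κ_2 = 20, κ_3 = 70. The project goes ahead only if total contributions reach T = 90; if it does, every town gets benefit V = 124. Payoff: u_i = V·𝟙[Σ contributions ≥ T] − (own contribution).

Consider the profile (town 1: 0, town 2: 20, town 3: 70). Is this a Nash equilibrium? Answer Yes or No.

Total = 90 ≥ 90: provided.
Town 1 (pledges 0, payoff 124): pledging 70 → total 160, payoff 54. No gain.
Town 2 (pledges 20, payoff 104): dropping to 0 → total 70, payoff 0. No gain.
Town 3 (pledges 70, payoff 54): dropping to 0 → total 20, payoff 0. No gain.

Yes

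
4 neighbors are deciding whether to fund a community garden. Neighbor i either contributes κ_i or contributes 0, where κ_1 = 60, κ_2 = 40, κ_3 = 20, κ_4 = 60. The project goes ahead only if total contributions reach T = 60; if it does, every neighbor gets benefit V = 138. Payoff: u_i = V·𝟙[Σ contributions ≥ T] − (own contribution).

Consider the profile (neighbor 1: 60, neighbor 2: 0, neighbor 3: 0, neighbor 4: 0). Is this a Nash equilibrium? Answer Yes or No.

Yes

Total = 60 ≥ 60: provided.
Neighbor 1 (pledges 60, payoff 78): dropping to 0 → total 0, payoff 0. No gain.
Neighbor 2 (pledges 0, payoff 138): pledging 40 → total 100, payoff 98. No gain.
Neighbor 3 (pledges 0, payoff 138): pledging 20 → total 80, payoff 118. No gain.
Neighbor 4 (pledges 0, payoff 138): pledging 60 → total 120, payoff 78. No gain.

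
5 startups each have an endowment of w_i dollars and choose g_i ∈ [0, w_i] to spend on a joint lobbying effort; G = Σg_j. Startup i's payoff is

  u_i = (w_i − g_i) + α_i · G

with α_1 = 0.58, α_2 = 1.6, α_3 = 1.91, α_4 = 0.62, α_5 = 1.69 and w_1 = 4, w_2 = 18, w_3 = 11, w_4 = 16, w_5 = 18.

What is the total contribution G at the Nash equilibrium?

47

∂u_i/∂g_i = α_i − 1, so startup i contributes w_i if α_i > 1, else 0.
α_i > 1 for i ∈ {2, 3, 5}; NE contributions (0, 18, 11, 0, 18), G = 47.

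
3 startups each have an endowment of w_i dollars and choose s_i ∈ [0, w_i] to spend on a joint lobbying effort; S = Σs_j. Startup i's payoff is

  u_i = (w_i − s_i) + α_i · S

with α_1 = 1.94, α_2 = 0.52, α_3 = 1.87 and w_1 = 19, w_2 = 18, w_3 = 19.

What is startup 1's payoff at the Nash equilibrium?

73.72

∂u_i/∂s_i = α_i − 1, so startup i contributes w_i if α_i > 1, else 0.
α_i > 1 for i ∈ {1, 3}; NE contributions (19, 0, 19), S = 38.
u_1 = (19 − 19) + 1.94·38 = 73.72.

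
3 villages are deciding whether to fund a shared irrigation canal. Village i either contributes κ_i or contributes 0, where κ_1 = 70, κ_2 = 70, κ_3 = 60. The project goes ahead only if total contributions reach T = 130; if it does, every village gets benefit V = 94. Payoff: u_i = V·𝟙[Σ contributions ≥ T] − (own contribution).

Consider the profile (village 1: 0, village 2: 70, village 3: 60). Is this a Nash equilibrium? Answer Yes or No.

Total = 130 ≥ 130: provided.
Village 1 (pledges 0, payoff 94): pledging 70 → total 200, payoff 24. No gain.
Village 2 (pledges 70, payoff 24): dropping to 0 → total 60, payoff 0. No gain.
Village 3 (pledges 60, payoff 34): dropping to 0 → total 70, payoff 0. No gain.

Yes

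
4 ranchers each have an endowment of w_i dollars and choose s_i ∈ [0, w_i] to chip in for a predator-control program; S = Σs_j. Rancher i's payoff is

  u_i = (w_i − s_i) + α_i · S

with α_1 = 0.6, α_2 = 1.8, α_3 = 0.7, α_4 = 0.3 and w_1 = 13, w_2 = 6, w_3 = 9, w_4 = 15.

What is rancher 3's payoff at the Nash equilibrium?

13.2

∂u_i/∂s_i = α_i − 1, so rancher i contributes w_i if α_i > 1, else 0.
α_i > 1 for i ∈ {2}; NE contributions (0, 6, 0, 0), S = 6.
u_3 = (9 − 0) + 0.7·6 = 13.2.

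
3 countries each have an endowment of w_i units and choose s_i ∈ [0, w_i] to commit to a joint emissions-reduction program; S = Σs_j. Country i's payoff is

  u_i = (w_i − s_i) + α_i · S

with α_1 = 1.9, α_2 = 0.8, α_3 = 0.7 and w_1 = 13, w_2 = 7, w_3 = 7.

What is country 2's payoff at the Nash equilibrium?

17.4

∂u_i/∂s_i = α_i − 1, so country i contributes w_i if α_i > 1, else 0.
α_i > 1 for i ∈ {1}; NE contributions (13, 0, 0), S = 13.
u_2 = (7 − 0) + 0.8·13 = 17.4.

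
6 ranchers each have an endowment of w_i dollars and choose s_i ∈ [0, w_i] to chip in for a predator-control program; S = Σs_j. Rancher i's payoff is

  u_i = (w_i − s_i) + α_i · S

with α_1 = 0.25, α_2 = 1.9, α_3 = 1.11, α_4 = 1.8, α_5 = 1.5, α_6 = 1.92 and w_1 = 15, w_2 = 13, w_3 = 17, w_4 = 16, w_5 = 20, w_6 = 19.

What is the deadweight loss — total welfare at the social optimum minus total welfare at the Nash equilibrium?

112.2

∂u_i/∂s_i = α_i − 1, so rancher i contributes w_i if α_i > 1, else 0.
α_i > 1 for i ∈ {2, 3, 4, 5, 6}; NE contributions (0, 13, 17, 16, 20, 19), S = 85.
W^NE = Σw_i − S^NE + (Σα_i)·S^NE = 100 + 7.48·85 = 735.8.
Planner: ∂(Σu_j)/∂s_i = Σα_j − 1 = 7.48 > 0, so everyone contributes w_i; S^SO = 100, W^SO = 100 + 7.48·100 = 848.
Deadweight loss = 112.2.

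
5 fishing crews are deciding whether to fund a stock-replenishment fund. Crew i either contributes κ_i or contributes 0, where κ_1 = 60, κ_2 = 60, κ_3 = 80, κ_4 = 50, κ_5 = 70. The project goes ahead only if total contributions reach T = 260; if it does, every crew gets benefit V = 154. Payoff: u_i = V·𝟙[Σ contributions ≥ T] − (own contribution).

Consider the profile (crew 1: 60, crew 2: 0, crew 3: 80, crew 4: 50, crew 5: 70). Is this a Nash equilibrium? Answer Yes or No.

Yes

Total = 260 ≥ 260: provided.
Crew 1 (pledges 60, payoff 94): dropping to 0 → total 200, payoff 0. No gain.
Crew 2 (pledges 0, payoff 154): pledging 60 → total 320, payoff 94. No gain.
Crew 3 (pledges 80, payoff 74): dropping to 0 → total 180, payoff 0. No gain.
Crew 4 (pledges 50, payoff 104): dropping to 0 → total 210, payoff 0. No gain.
Crew 5 (pledges 70, payoff 84): dropping to 0 → total 190, payoff 0. No gain.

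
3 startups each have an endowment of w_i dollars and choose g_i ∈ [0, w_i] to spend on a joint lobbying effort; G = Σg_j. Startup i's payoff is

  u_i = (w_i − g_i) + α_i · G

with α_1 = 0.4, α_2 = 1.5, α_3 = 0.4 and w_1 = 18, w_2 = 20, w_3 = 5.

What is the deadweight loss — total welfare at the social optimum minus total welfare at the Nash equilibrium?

29.9

∂u_i/∂g_i = α_i − 1, so startup i contributes w_i if α_i > 1, else 0.
α_i > 1 for i ∈ {2}; NE contributions (0, 20, 0), G = 20.
W^NE = Σw_i − G^NE + (Σα_i)·G^NE = 43 + 1.3·20 = 69.
Planner: ∂(Σu_j)/∂g_i = Σα_j − 1 = 1.3 > 0, so everyone contributes w_i; G^SO = 43, W^SO = 43 + 1.3·43 = 98.9.
Deadweight loss = 29.9.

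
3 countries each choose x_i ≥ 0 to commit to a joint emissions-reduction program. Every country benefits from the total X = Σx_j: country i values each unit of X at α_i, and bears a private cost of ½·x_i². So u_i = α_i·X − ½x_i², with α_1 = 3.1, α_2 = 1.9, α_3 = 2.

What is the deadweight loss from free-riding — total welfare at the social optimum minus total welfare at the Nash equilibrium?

33.11

Country i's FOC: ∂u_i/∂x_i = α_i − x_i = 0, so x_i* = α_i.
NE contributions = (3.1, 1.9, 2); X = 7.
W^NE = (Σα)·X − ½Σα_i² = 7² − ½·17.22 = 40.39.
Planner sets x_i = Σα_j = 7 for every i, so X^SO = 3·7 = 21.
W^SO = (Σα)·X^SO − ½·3·(Σα)² = (3/2)·7² = 73.5.
Deadweight loss = W^SO − W^NE = 33.11.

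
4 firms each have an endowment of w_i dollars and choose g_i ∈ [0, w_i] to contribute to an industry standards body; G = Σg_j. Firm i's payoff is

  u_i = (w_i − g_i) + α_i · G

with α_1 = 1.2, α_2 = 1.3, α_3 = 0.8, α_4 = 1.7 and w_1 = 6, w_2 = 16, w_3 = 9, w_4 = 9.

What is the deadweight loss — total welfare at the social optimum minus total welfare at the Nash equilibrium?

∂u_i/∂g_i = α_i − 1, so firm i contributes w_i if α_i > 1, else 0.
α_i > 1 for i ∈ {1, 2, 4}; NE contributions (6, 16, 0, 9), G = 31.
W^NE = Σw_i − G^NE + (Σα_i)·G^NE = 40 + 4·31 = 164.
Planner: ∂(Σu_j)/∂g_i = Σα_j − 1 = 4 > 0, so everyone contributes w_i; G^SO = 40, W^SO = 40 + 4·40 = 200.
Deadweight loss = 36.

36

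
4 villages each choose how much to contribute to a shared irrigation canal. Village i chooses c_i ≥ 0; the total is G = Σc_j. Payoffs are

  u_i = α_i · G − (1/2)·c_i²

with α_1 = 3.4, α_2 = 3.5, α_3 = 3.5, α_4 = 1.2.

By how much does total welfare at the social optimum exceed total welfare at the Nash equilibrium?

Village i's FOC: ∂u_i/∂c_i = α_i − c_i = 0, so c_i* = α_i.
NE contributions = (3.4, 3.5, 3.5, 1.2); G = 11.6.
W^NE = (Σα)·G − ½Σα_i² = 11.6² − ½·37.5 = 115.81.
Planner sets c_i = Σα_j = 11.6 for every i, so G^SO = 4·11.6 = 46.4.
W^SO = (Σα)·G^SO − ½·4·(Σα)² = (4/2)·11.6² = 269.12.
Deadweight loss = W^SO − W^NE = 153.31.

153.31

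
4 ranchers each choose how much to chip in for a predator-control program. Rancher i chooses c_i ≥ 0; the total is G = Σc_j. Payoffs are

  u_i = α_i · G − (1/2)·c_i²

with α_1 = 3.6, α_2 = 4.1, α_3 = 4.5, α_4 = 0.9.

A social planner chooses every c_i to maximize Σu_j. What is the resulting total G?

52.4

Planner FOC: ∂(Σu_j)/∂c_i = (Σα_j) − c_i = 0, so c_i^SO = Σα_j = 13.1 for every i; G^SO = 52.4.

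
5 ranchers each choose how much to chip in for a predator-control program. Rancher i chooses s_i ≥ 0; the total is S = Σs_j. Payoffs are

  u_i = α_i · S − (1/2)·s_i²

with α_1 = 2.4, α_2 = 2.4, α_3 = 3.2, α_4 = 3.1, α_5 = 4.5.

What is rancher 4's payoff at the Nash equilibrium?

43.555

Rancher i's FOC: ∂u_i/∂s_i = α_i − s_i = 0, so s_i* = α_i.
NE contributions = (2.4, 2.4, 3.2, 3.1, 4.5); S = 15.6.
u_4 = α_4·S − ½·(s_4)² = 3.1·15.6 − ½·3.1² = 43.555.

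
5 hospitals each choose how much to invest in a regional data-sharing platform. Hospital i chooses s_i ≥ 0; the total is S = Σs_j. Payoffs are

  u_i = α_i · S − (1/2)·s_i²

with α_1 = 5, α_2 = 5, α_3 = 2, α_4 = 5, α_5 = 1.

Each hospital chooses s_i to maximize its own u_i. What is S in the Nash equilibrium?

Hospital i's FOC: ∂u_i/∂s_i = α_i − s_i = 0, so s_i* = α_i.
NE contributions = (5, 5, 2, 5, 1); S = 18.

18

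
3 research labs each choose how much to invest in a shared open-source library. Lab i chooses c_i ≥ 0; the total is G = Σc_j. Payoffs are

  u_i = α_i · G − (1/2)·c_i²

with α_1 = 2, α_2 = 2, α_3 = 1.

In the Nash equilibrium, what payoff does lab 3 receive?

Lab i's FOC: ∂u_i/∂c_i = α_i − c_i = 0, so c_i* = α_i.
NE contributions = (2, 2, 1); G = 5.
u_3 = α_3·G − ½·(c_3)² = 1·5 − ½·1² = 4.5.

4.5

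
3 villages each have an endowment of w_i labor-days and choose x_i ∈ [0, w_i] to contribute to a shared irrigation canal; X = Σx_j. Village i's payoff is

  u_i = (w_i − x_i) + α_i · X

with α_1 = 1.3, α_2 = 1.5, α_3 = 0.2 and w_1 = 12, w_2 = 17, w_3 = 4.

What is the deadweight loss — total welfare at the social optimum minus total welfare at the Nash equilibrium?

8

∂u_i/∂x_i = α_i − 1, so village i contributes w_i if α_i > 1, else 0.
α_i > 1 for i ∈ {1, 2}; NE contributions (12, 17, 0), X = 29.
W^NE = Σw_i − X^NE + (Σα_i)·X^NE = 33 + 2·29 = 91.
Planner: ∂(Σu_j)/∂x_i = Σα_j − 1 = 2 > 0, so everyone contributes w_i; X^SO = 33, W^SO = 33 + 2·33 = 99.
Deadweight loss = 8.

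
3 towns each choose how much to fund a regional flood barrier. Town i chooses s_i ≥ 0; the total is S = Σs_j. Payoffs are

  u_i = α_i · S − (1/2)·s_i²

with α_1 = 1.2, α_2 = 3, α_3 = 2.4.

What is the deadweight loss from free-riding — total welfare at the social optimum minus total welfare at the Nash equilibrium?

29.88

Town i's FOC: ∂u_i/∂s_i = α_i − s_i = 0, so s_i* = α_i.
NE contributions = (1.2, 3, 2.4); S = 6.6.
W^NE = (Σα)·S − ½Σα_i² = 6.6² − ½·16.2 = 35.46.
Planner sets s_i = Σα_j = 6.6 for every i, so S^SO = 3·6.6 = 19.8.
W^SO = (Σα)·S^SO − ½·3·(Σα)² = (3/2)·6.6² = 65.34.
Deadweight loss = W^SO − W^NE = 29.88.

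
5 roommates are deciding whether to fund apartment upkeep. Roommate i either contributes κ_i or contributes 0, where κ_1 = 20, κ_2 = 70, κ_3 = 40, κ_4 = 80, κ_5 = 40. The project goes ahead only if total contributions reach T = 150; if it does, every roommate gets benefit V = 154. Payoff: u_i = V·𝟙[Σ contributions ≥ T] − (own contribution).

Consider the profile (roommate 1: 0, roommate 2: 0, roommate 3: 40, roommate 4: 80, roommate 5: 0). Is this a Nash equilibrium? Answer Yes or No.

Total = 120 < 150: not provided.
Roommate 1 (pledges 0, payoff 0): pledging 20 → total 140, payoff -20. No gain.
Roommate 2 (pledges 0, payoff 0): pledging 70 → total 190, payoff 84. Profitable deviation.

No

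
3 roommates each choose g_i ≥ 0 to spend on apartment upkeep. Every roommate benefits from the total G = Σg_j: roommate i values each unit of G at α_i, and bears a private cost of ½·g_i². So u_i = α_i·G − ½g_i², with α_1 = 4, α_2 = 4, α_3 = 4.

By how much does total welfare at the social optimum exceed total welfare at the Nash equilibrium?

Roommate i's FOC: ∂u_i/∂g_i = α_i − g_i = 0, so g_i* = α_i.
NE contributions = (4, 4, 4); G = 12.
W^NE = (Σα)·G − ½Σα_i² = 12² − ½·48 = 120.
Planner sets g_i = Σα_j = 12 for every i, so G^SO = 3·12 = 36.
W^SO = (Σα)·G^SO − ½·3·(Σα)² = (3/2)·12² = 216.
Deadweight loss = W^SO − W^NE = 96.

96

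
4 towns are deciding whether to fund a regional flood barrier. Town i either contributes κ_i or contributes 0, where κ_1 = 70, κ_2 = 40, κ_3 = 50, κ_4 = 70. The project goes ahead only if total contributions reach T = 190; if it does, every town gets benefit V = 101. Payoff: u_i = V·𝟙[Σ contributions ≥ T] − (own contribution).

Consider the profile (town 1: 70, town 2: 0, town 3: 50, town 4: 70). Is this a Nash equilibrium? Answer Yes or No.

Yes

Total = 190 ≥ 190: provided.
Town 1 (pledges 70, payoff 31): dropping to 0 → total 120, payoff 0. No gain.
Town 2 (pledges 0, payoff 101): pledging 40 → total 230, payoff 61. No gain.
Town 3 (pledges 50, payoff 51): dropping to 0 → total 140, payoff 0. No gain.
Town 4 (pledges 70, payoff 31): dropping to 0 → total 120, payoff 0. No gain.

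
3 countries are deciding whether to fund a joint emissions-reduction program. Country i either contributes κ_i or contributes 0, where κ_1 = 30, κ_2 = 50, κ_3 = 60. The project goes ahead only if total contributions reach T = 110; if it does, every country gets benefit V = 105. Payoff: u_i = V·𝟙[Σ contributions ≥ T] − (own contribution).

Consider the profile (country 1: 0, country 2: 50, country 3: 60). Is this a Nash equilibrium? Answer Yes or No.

Yes

Total = 110 ≥ 110: provided.
Country 1 (pledges 0, payoff 105): pledging 30 → total 140, payoff 75. No gain.
Country 2 (pledges 50, payoff 55): dropping to 0 → total 60, payoff 0. No gain.
Country 3 (pledges 60, payoff 45): dropping to 0 → total 50, payoff 0. No gain.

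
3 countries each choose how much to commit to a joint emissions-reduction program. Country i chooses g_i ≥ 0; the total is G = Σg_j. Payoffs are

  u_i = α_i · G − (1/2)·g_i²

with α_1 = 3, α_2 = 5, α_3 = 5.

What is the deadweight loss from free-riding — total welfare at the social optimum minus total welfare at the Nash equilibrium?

Country i's FOC: ∂u_i/∂g_i = α_i − g_i = 0, so g_i* = α_i.
NE contributions = (3, 5, 5); G = 13.
W^NE = (Σα)·G − ½Σα_i² = 13² − ½·59 = 139.5.
Planner sets g_i = Σα_j = 13 for every i, so G^SO = 3·13 = 39.
W^SO = (Σα)·G^SO − ½·3·(Σα)² = (3/2)·13² = 253.5.
Deadweight loss = W^SO − W^NE = 114.

114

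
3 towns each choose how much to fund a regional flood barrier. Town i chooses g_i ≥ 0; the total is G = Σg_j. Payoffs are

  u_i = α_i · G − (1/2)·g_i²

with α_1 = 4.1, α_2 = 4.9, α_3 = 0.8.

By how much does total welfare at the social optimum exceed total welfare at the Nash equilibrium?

68.75

Town i's FOC: ∂u_i/∂g_i = α_i − g_i = 0, so g_i* = α_i.
NE contributions = (4.1, 4.9, 0.8); G = 9.8.
W^NE = (Σα)·G − ½Σα_i² = 9.8² − ½·41.46 = 75.31.
Planner sets g_i = Σα_j = 9.8 for every i, so G^SO = 3·9.8 = 29.4.
W^SO = (Σα)·G^SO − ½·3·(Σα)² = (3/2)·9.8² = 144.06.
Deadweight loss = W^SO − W^NE = 68.75.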